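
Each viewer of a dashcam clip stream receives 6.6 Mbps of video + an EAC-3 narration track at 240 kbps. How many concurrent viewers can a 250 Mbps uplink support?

Audio: 240 kbps = 0.240 Mbps.
Per-viewer media rate: 6.840 Mbps.
250 Mbps = 250.0 Mbps; 250.0 / 6.840 = 36.55 → 36 viewers.

36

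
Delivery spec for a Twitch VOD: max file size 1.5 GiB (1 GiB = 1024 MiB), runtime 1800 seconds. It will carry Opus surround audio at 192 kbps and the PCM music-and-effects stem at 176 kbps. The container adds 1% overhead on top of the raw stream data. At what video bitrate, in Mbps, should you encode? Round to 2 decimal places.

Budget: 1.5 GiB = 12884.9 Mb.
Stream payload after overhead: 12884.9 / 1.01 = 12757.3 Mb.
Total bitrate budget: 12757.3 Mb / 1800 s = 7.087 Mbps.
Audio total: 192 + 176 = 368 kbps = 0.368 Mbps.
Video: 7.087 − 0.368 = 6.719 Mbps.

6.72 Mbps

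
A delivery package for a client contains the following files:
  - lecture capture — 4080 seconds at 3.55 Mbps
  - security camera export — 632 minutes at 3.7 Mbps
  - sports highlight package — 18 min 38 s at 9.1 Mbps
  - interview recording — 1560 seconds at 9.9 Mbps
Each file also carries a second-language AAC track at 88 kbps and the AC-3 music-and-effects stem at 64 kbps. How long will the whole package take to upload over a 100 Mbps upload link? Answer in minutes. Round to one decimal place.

Audio total: 88 + 64 = 152 kbps = 0.152 Mbps.
lecture capture: 3.702 Mbps × 4080 s = 15104.2 Mb
security camera export: 3.852 Mbps × 37920 s = 146067.8 Mb
sports highlight package: 9.252 Mbps × 1118 s = 10343.7 Mb
interview recording: 10.052 Mbps × 1560 s = 15681.1 Mb
Total: 187196.9 Mb = 23399.6 MB.
At 100 Mbps: 187196.9 / 100 = 1872 s ≈ 31.2 minutes.

31.2 minutes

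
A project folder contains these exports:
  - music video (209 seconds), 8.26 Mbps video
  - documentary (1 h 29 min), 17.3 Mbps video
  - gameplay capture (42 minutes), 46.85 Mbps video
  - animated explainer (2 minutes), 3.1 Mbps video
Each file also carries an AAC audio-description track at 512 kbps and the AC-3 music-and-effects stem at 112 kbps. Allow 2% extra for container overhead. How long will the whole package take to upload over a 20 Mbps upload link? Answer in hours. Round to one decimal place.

3.1 hours

Audio total: 512 + 112 = 624 kbps = 0.624 Mbps.
music video: 8.884 Mbps × 209 s × 1.02 = 1893.9 Mb
documentary: 17.924 Mbps × 5340 s × 1.02 = 97628.4 Mb
gameplay capture: 47.474 Mbps × 2520 s × 1.02 = 122027.2 Mb
animated explainer: 3.724 Mbps × 120 s × 1.02 = 455.8 Mb
Total: 222005.3 Mb = 27750.7 MB.
At 20 Mbps: 222005.3 / 20 = 11100 s ≈ 3.08 hours.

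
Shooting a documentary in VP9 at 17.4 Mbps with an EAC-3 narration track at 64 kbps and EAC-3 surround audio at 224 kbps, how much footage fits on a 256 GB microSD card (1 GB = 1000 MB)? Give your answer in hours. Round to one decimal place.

Audio total: 64 + 224 = 288 kbps = 0.288 Mbps.
Total bitrate: 17.4 + 0.288 = 17.688 Mbps.
Capacity: 256 GB = 2,048,000 Mb.
Recording time: 2,048,000 / 17.688 = 115,785 s ≈ 32.2 hours.

32.2 hours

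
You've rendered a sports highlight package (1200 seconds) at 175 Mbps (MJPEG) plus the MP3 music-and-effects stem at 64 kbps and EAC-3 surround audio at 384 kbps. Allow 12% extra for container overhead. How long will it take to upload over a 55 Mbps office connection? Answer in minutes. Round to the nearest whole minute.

71 minutes

Audio total: 64 + 384 = 448 kbps = 0.448 Mbps.
Total bitrate: 175.448 Mbps.
File: 175.448 Mbps × 1200 s = 210537.6 Mb.
With 12% container overhead: ×1.12. → 235802.1 Mb.
At 55 Mbps: 235802.1 / 55 = 4287.3 s ≈ 71.5 minutes.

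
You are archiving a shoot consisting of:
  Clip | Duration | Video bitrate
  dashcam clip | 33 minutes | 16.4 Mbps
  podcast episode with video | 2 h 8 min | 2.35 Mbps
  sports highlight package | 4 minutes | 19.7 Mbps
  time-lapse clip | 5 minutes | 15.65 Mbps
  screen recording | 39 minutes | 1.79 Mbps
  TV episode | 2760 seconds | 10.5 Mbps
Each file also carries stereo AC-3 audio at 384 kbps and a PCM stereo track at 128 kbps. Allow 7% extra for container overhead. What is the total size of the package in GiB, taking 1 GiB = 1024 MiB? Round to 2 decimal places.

12.57 GiB

Audio total: 384 + 128 = 512 kbps = 0.512 Mbps.
dashcam clip: 16.912 Mbps × 1980 s × 1.07 = 35829.8 Mb
podcast episode with video: 2.862 Mbps × 7680 s × 1.07 = 23518.8 Mb
sports highlight package: 20.212 Mbps × 240 s × 1.07 = 5190.4 Mb
time-lapse clip: 16.162 Mbps × 300 s × 1.07 = 5188.0 Mb
screen recording: 2.302 Mbps × 2340 s × 1.07 = 5763.7 Mb
TV episode: 11.012 Mbps × 2760 s × 1.07 = 32520.6 Mb
Total: 108011.4 Mb = 13501.4 MB.
= 12.57 GiB.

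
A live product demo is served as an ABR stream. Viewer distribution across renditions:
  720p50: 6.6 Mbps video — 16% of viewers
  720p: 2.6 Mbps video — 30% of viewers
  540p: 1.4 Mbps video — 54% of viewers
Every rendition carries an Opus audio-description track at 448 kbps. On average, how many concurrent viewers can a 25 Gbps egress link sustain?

Audio: 448 kbps = 0.448 Mbps.
Average per-viewer bitrate: 0.16×7.048 + 0.30×3.048 + 0.54×1.848 = 3.040 Mbps.
25 Gbps = 25,000 Mbps; 25,000 / 3.040 = 8223.68 → 8223.

8223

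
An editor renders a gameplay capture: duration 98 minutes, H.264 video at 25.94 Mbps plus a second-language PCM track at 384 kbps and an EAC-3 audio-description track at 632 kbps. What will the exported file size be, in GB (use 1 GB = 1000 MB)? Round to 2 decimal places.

19.81 GB

98 min = 5880 s
Audio total: 384 + 632 = 1016 kbps = 1.016 Mbps.
Total bitrate: 25.94 + 1.016 = 26.956 Mbps.
Stream data: 26.956 Mbps × 5880 s = 158501.3 Mb.
158,501 Mb ÷ 8 = 19,813 MB → 19.81 GB.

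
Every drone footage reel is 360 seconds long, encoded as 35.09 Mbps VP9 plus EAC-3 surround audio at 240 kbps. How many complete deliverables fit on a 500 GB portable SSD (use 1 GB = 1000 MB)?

314

Audio: 240 kbps = 0.240 Mbps.
Total bitrate: 35.330 Mbps.
Per item: 35.330 Mbps × 360 s = 12,719 Mb = 1,590 MB.
Capacity: 500 GB = 4,000,000 Mb; 314.50 items → 314 complete.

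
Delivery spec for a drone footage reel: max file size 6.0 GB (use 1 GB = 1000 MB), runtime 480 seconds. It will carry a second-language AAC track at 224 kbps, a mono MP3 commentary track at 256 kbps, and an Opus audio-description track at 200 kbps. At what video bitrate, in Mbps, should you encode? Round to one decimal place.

99.3 Mbps

Budget: 6.0 GB = 48000.0 Mb.
Total bitrate budget: 48000.0 Mb / 480 s = 100.000 Mbps.
Audio total: 224 + 256 + 200 = 680 kbps = 0.680 Mbps.
Video: 100.000 − 0.680 = 99.320 Mbps.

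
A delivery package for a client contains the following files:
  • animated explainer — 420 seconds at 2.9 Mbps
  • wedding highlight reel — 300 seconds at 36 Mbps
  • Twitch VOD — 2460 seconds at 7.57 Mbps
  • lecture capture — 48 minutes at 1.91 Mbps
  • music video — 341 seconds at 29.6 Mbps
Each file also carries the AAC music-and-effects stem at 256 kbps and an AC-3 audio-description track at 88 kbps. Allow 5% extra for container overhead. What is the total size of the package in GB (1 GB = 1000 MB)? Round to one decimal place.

6.4 GB

Audio total: 256 + 88 = 344 kbps = 0.344 Mbps.
animated explainer: 3.244 Mbps × 420 s × 1.05 = 1430.6 Mb
wedding highlight reel: 36.344 Mbps × 300 s × 1.05 = 11448.4 Mb
Twitch VOD: 7.914 Mbps × 2460 s × 1.05 = 20441.9 Mb
lecture capture: 2.254 Mbps × 2880 s × 1.05 = 6816.1 Mb
music video: 29.944 Mbps × 341 s × 1.05 = 10721.4 Mb
Total: 50858.4 Mb = 6357.3 MB.
= 6.357 GB.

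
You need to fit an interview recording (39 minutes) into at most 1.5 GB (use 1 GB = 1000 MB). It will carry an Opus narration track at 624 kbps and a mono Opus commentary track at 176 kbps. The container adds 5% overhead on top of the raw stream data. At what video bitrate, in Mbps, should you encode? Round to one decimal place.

Budget: 1.5 GB = 12000.0 Mb.
Stream payload after overhead: 12000.0 / 1.05 = 11428.6 Mb.
39 min = 2340 s
Total bitrate budget: 11428.6 Mb / 2340 s = 4.884 Mbps.
Audio total: 624 + 176 = 800 kbps = 0.800 Mbps.
Video: 4.884 − 0.800 = 4.084 Mbps.

4.1 Mbps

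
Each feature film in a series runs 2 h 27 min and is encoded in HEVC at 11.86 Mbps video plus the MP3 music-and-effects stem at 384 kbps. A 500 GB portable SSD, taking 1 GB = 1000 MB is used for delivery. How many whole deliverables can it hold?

2 h 27 min = 147 min = 8820 s
Audio: 384 kbps = 0.384 Mbps.
Total bitrate: 12.244 Mbps.
Per item: 12.244 Mbps × 8820 s = 107,992 Mb = 13,499 MB.
Capacity: 500 GB = 4,000,000 Mb; 37.04 items → 37 complete.

37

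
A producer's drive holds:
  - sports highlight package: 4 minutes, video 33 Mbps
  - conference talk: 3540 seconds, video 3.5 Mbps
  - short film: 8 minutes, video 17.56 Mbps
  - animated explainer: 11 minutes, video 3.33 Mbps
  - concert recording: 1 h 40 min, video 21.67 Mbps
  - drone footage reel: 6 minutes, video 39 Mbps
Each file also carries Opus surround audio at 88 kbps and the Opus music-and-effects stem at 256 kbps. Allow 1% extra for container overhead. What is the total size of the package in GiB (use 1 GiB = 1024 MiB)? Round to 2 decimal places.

Audio total: 88 + 256 = 344 kbps = 0.344 Mbps.
sports highlight package: 33.344 Mbps × 240 s × 1.01 = 8082.6 Mb
conference talk: 3.844 Mbps × 3540 s × 1.01 = 13743.8 Mb
short film: 17.904 Mbps × 480 s × 1.01 = 8679.9 Mb
animated explainer: 3.674 Mbps × 660 s × 1.01 = 2449.1 Mb
concert recording: 22.014 Mbps × 6000 s × 1.01 = 133404.8 Mb
drone footage reel: 39.344 Mbps × 360 s × 1.01 = 14305.5 Mb
Total: 180665.7 Mb = 22583.2 MB.
= 21.03 GiB.

21.03 GiB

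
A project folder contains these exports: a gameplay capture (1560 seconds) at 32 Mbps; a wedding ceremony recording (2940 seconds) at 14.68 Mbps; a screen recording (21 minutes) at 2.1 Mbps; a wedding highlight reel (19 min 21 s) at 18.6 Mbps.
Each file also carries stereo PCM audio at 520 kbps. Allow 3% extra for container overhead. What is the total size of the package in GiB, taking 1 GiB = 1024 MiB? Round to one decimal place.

14.5 GiB

Audio: 520 kbps = 0.520 Mbps.
gameplay capture: 32.520 Mbps × 1560 s × 1.03 = 52253.1 Mb
wedding ceremony recording: 15.200 Mbps × 2940 s × 1.03 = 46028.6 Mb
screen recording: 2.620 Mbps × 1260 s × 1.03 = 3400.2 Mb
wedding highlight reel: 19.120 Mbps × 1161 s × 1.03 = 22864.3 Mb
Total: 124546.3 Mb = 15568.3 MB.
= 14.50 GiB.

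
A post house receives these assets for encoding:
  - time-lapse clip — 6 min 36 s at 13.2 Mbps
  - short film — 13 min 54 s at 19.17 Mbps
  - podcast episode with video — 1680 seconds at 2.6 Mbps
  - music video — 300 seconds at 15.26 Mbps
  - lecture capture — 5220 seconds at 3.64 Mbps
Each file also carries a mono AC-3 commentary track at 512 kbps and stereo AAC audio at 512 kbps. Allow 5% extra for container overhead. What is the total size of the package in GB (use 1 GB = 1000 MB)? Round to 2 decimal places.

7.59 GB

Audio total: 512 + 512 = 1024 kbps = 1.024 Mbps.
time-lapse clip: 14.224 Mbps × 396 s × 1.05 = 5914.3 Mb
short film: 20.194 Mbps × 834 s × 1.05 = 17683.9 Mb
podcast episode with video: 3.624 Mbps × 1680 s × 1.05 = 6392.7 Mb
music video: 16.284 Mbps × 300 s × 1.05 = 5129.5 Mb
lecture capture: 4.664 Mbps × 5220 s × 1.05 = 25563.4 Mb
Total: 60683.8 Mb = 7585.5 MB.
= 7.585 GB.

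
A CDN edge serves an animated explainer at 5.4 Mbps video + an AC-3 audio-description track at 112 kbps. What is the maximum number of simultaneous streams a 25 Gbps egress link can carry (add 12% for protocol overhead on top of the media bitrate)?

4049

Audio: 112 kbps = 0.112 Mbps.
Per-viewer media rate: 5.512 Mbps.
On the wire with 12% overhead: 6.173 Mbps.
25 Gbps = 25,000 Mbps; 25,000 / 6.173 = 4049.61 → 4049 viewers.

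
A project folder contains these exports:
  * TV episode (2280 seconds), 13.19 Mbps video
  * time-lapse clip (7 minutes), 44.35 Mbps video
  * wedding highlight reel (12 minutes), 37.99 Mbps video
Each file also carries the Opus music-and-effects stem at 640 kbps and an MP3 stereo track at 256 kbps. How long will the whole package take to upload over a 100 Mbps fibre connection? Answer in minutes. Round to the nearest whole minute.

Audio total: 640 + 256 = 896 kbps = 0.896 Mbps.
TV episode: 14.086 Mbps × 2280 s = 32116.1 Mb
time-lapse clip: 45.246 Mbps × 420 s = 19003.3 Mb
wedding highlight reel: 38.886 Mbps × 720 s = 27997.9 Mb
Total: 79117.3 Mb = 9889.7 MB.
At 100 Mbps: 79117.3 / 100 = 791 s ≈ 13.2 minutes.

13 minutes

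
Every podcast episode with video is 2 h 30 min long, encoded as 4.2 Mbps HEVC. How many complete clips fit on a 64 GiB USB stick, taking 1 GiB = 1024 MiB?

14

2 h 30 min = 150 min = 9000 s
Per item: 4.200 Mbps × 9000 s = 37,800 Mb = 4,725 MB.
Capacity: 64 GiB = 549,756 Mb; 14.54 items → 14 complete.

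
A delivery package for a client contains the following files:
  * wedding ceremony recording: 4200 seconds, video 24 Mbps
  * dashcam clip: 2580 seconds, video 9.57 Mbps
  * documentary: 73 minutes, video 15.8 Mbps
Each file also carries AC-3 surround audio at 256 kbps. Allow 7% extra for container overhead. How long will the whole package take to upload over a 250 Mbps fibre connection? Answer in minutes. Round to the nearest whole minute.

14 minutes

Audio: 256 kbps = 0.256 Mbps.
wedding ceremony recording: 24.256 Mbps × 4200 s × 1.07 = 109006.5 Mb
dashcam clip: 9.826 Mbps × 2580 s × 1.07 = 27125.7 Mb
documentary: 16.056 Mbps × 4380 s × 1.07 = 75248.0 Mb
Total: 211380.2 Mb = 26422.5 MB.
At 250 Mbps: 211380.2 / 250 = 846 s ≈ 14.1 minutes.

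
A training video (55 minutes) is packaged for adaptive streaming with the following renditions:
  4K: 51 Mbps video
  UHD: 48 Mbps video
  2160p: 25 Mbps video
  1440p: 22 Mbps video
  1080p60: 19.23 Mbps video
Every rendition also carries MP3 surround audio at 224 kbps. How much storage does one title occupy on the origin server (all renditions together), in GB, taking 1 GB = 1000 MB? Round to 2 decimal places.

55 min = 3300 s
Audio: 224 kbps = 0.224 Mbps.
Sum of rendition bitrates: (51+0.224) + (48+0.224) + (25+0.224) + (22+0.224) + (19.23+0.224) = 166.350 Mbps.
× 3300 s = 548,955 Mb = 68,619 MB = 68.62 GB.

68.62 GB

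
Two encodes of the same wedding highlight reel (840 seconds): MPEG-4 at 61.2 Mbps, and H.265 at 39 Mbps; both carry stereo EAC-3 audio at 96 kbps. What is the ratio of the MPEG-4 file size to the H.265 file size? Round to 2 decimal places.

Audio: 96 kbps = 0.096 Mbps.
MPEG-4: 61.296 Mbps × 840 s = 51488.6 Mb = 6.436 GB.
H.265: 39.096 Mbps × 840 s = 32840.6 Mb = 4.105 GB.
Ratio: 6.436 / 4.105 = 1.568.

1.57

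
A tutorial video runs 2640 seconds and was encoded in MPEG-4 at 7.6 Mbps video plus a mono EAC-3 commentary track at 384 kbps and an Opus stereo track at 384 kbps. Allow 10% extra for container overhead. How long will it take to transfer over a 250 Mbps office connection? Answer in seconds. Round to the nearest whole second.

97 seconds

Audio total: 384 + 384 = 768 kbps = 0.768 Mbps.
Total bitrate: 8.368 Mbps.
File: 8.368 Mbps × 2640 s = 22091.5 Mb.
With 10% container overhead: ×1.10. → 24300.7 Mb.
At 250 Mbps: 24300.7 / 250 = 97.2 s ≈ 97.2 seconds.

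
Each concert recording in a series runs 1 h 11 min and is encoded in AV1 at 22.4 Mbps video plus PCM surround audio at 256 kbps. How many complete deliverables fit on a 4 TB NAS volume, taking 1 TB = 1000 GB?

331

1 h 11 min = 71 min = 4260 s
Audio: 256 kbps = 0.256 Mbps.
Total bitrate: 22.656 Mbps.
Per item: 22.656 Mbps × 4260 s = 96,515 Mb = 12,064 MB.
Capacity: 4 TB = 32,000,000 Mb; 331.56 items → 331 complete.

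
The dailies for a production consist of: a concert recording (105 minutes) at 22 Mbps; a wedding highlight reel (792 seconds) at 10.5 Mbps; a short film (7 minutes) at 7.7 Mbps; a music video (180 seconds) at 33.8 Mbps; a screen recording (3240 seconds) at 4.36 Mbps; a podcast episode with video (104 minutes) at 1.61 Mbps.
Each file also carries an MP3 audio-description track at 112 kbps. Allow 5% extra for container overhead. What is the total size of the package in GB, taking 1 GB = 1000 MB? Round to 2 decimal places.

23.93 GB

Audio: 112 kbps = 0.112 Mbps.
concert recording: 22.112 Mbps × 6300 s × 1.05 = 146270.9 Mb
wedding highlight reel: 10.612 Mbps × 792 s × 1.05 = 8824.9 Mb
short film: 7.812 Mbps × 420 s × 1.05 = 3445.1 Mb
music video: 33.912 Mbps × 180 s × 1.05 = 6409.4 Mb
screen recording: 4.472 Mbps × 3240 s × 1.05 = 15213.7 Mb
podcast episode with video: 1.722 Mbps × 6240 s × 1.05 = 11282.5 Mb
Total: 191446.6 Mb = 23930.8 MB.
= 23.93 GB.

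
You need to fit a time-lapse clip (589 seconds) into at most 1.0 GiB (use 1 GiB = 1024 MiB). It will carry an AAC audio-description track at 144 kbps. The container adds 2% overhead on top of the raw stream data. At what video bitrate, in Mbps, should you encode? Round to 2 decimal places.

Budget: 1.0 GiB = 8589.9 Mb.
Stream payload after overhead: 8589.9 / 1.02 = 8421.5 Mb.
Total bitrate budget: 8421.5 Mb / 589 s = 14.298 Mbps.
Audio: 144 kbps = 0.144 Mbps.
Video: 14.298 − 0.144 = 14.154 Mbps.

14.15 Mbps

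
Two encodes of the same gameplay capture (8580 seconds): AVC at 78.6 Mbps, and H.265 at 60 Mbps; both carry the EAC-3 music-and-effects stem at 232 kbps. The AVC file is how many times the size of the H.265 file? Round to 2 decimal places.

Audio: 232 kbps = 0.232 Mbps.
AVC: 78.832 Mbps × 8580 s = 676378.6 Mb = 84.547 GB.
H.265: 60.232 Mbps × 8580 s = 516790.6 Mb = 64.599 GB.
Ratio: 84.547 / 64.599 = 1.309.

1.31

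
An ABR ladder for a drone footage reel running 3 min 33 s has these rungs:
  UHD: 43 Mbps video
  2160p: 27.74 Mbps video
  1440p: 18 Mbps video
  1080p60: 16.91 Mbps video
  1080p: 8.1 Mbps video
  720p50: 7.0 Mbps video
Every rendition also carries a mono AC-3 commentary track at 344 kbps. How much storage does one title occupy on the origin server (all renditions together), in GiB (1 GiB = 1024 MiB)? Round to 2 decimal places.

3.05 GiB

3 min 33 s = 213 s
Audio: 344 kbps = 0.344 Mbps.
Sum of rendition bitrates: (43+0.344) + (27.74+0.344) + (18+0.344) + (16.91+0.344) + (8.1+0.344) + (7.0+0.344) = 122.814 Mbps.
× 213 s = 26,159 Mb = 3,270 MB = 3.045 GiB.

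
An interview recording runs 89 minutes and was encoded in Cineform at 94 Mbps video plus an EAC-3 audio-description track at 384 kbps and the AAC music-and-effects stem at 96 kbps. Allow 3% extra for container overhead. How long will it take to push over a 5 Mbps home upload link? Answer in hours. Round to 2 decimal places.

28.87 hours

89 min = 5340 s
Audio total: 384 + 96 = 480 kbps = 0.480 Mbps.
Total bitrate: 94.480 Mbps.
File: 94.480 Mbps × 5340 s = 504523.2 Mb.
With 3% container overhead: ×1.03. → 519658.9 Mb.
At 5 Mbps: 519658.9 / 5 = 103931.8 s ≈ 28.9 hours.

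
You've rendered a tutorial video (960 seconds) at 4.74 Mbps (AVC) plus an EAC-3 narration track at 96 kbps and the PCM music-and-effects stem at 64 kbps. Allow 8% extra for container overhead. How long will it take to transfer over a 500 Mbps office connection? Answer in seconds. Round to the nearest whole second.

Audio total: 96 + 64 = 160 kbps = 0.160 Mbps.
Total bitrate: 4.900 Mbps.
File: 4.900 Mbps × 960 s = 4704.0 Mb.
With 8% container overhead: ×1.08. → 5080.3 Mb.
At 500 Mbps: 5080.3 / 500 = 10.2 s ≈ 10.2 seconds.

10 seconds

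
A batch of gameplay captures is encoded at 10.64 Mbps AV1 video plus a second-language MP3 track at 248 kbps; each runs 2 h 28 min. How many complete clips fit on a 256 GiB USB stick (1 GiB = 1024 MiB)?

22

2 h 28 min = 148 min = 8880 s
Audio: 248 kbps = 0.248 Mbps.
Total bitrate: 10.888 Mbps.
Per item: 10.888 Mbps × 8880 s = 96,685 Mb = 12,086 MB.
Capacity: 256 GiB = 2,199,023 Mb; 22.74 items → 22 complete.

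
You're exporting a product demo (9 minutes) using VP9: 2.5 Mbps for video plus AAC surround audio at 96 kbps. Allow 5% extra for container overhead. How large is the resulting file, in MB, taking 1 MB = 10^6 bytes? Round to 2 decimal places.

183.99 MB

9 min = 540 s
Audio: 96 kbps = 0.096 Mbps.
Total bitrate: 2.5 + 0.096 = 2.596 Mbps.
Stream data: 2.596 Mbps × 540 s = 1401.8 Mb.
With 5% container overhead: ×1.05.
1,472 Mb ÷ 8 = 184.0 MB → 184.0 MB.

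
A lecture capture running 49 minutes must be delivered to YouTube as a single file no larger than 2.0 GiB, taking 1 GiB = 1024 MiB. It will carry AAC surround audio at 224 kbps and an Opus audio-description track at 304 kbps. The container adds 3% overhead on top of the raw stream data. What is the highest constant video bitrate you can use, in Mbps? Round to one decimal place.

Budget: 2.0 GiB = 17179.9 Mb.
Stream payload after overhead: 17179.9 / 1.03 = 16679.5 Mb.
49 min = 2940 s
Total bitrate budget: 16679.5 Mb / 2940 s = 5.673 Mbps.
Audio total: 224 + 304 = 528 kbps = 0.528 Mbps.
Video: 5.673 − 0.528 = 5.145 Mbps.

5.1 Mbps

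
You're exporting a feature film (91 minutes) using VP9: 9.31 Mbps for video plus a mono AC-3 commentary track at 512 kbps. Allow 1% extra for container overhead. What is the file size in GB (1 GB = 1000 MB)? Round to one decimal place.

6.8 GB

91 min = 5460 s
Audio: 512 kbps = 0.512 Mbps.
Total bitrate: 9.31 + 0.512 = 9.822 Mbps.
Stream data: 9.822 Mbps × 5460 s = 53628.1 Mb.
With 1% container overhead: ×1.01.
54,164 Mb ÷ 8 = 6,771 MB → 6.771 GB.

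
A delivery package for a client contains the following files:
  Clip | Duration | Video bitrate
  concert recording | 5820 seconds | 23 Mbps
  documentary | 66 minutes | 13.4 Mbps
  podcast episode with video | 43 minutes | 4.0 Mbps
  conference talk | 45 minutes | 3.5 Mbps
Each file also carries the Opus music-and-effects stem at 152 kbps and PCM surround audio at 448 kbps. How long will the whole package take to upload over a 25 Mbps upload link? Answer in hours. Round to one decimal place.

Audio total: 152 + 448 = 600 kbps = 0.600 Mbps.
concert recording: 23.600 Mbps × 5820 s = 137352.0 Mb
documentary: 14.000 Mbps × 3960 s = 55440.0 Mb
podcast episode with video: 4.600 Mbps × 2580 s = 11868.0 Mb
conference talk: 4.100 Mbps × 2700 s = 11070.0 Mb
Total: 215730.0 Mb = 26966.2 MB.
At 25 Mbps: 215730.0 / 25 = 8629 s ≈ 2.4 hours.

2.4 hours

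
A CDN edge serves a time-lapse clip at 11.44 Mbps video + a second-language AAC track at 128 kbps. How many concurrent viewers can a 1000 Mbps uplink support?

86

Audio: 128 kbps = 0.128 Mbps.
Per-viewer media rate: 11.568 Mbps.
1000 Mbps = 1,000 Mbps; 1,000 / 11.568 = 86.45 → 86 viewers.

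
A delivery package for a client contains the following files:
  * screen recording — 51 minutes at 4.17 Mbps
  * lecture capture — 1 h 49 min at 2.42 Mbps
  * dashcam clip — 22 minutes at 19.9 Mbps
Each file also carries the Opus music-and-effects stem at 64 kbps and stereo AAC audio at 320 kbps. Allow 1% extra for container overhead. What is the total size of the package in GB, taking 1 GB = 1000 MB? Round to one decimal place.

Audio total: 64 + 320 = 384 kbps = 0.384 Mbps.
screen recording: 4.554 Mbps × 3060 s × 1.01 = 14074.6 Mb
lecture capture: 2.804 Mbps × 6540 s × 1.01 = 18521.5 Mb
dashcam clip: 20.284 Mbps × 1320 s × 1.01 = 27042.6 Mb
Total: 59638.8 Mb = 7454.8 MB.
= 7.455 GB.

7.5 GB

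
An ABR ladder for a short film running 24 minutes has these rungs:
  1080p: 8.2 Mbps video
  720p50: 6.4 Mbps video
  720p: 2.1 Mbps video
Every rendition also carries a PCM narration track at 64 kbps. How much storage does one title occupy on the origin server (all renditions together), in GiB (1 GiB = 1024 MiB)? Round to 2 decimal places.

24 min = 1440 s
Audio: 64 kbps = 0.064 Mbps.
Sum of rendition bitrates: (8.2+0.064) + (6.4+0.064) + (2.1+0.064) = 16.892 Mbps.
× 1440 s = 24,324 Mb = 3,041 MB = 2.832 GiB.

2.83 GiB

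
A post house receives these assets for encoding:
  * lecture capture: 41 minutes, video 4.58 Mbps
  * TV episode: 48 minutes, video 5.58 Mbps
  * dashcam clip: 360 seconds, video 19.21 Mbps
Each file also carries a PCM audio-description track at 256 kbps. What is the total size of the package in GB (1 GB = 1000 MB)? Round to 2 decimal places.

Audio: 256 kbps = 0.256 Mbps.
lecture capture: 4.836 Mbps × 2460 s = 11896.6 Mb
TV episode: 5.836 Mbps × 2880 s = 16807.7 Mb
dashcam clip: 19.466 Mbps × 360 s = 7007.8 Mb
Total: 35712.0 Mb = 4464.0 MB.
= 4.464 GB.

4.46 GB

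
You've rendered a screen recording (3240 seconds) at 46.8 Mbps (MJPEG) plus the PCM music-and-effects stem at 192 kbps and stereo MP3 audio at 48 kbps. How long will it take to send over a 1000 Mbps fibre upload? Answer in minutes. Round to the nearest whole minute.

3 minutes

Audio total: 192 + 48 = 240 kbps = 0.240 Mbps.
Total bitrate: 47.040 Mbps.
File: 47.040 Mbps × 3240 s = 152409.6 Mb.
At 1000 Mbps: 152409.6 / 1000 = 152.4 s ≈ 2.54 minutes.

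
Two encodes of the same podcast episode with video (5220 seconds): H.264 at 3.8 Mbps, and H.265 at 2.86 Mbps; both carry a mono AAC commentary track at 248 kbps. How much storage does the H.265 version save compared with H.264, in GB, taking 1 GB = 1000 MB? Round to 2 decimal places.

0.61 GB

Audio: 248 kbps = 0.248 Mbps.
H.264: 4.048 Mbps × 5220 s = 21130.6 Mb = 2.641 GB.
H.265: 3.108 Mbps × 5220 s = 16223.8 Mb = 2.028 GB.
Saving: 2.641 − 2.028 = 0.613 GB.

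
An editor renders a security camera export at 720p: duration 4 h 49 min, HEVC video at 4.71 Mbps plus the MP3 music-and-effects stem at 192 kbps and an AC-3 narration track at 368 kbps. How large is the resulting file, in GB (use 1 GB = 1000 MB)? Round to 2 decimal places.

11.42 GB

4 h 49 min = 289 min = 17340 s
Audio total: 192 + 368 = 560 kbps = 0.560 Mbps.
Total bitrate: 4.71 + 0.560 = 5.270 Mbps.
Stream data: 5.270 Mbps × 17340 s = 91381.8 Mb.
91,382 Mb ÷ 8 = 11,423 MB → 11.42 GB.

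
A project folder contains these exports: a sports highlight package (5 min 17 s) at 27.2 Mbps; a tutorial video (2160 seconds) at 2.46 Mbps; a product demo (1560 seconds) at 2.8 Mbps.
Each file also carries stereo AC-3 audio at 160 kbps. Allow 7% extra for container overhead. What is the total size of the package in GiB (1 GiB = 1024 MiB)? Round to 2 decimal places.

2.36 GiB

Audio: 160 kbps = 0.160 Mbps.
sports highlight package: 27.360 Mbps × 317 s × 1.07 = 9280.2 Mb
tutorial video: 2.620 Mbps × 2160 s × 1.07 = 6055.3 Mb
product demo: 2.960 Mbps × 1560 s × 1.07 = 4940.8 Mb
Total: 20276.4 Mb = 2534.6 MB.
= 2.360 GiB.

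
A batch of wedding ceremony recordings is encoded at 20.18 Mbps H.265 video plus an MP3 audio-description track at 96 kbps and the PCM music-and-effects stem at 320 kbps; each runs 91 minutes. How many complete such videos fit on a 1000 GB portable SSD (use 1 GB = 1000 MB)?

91 min = 5460 s
Audio total: 96 + 320 = 416 kbps = 0.416 Mbps.
Total bitrate: 20.596 Mbps.
Per item: 20.596 Mbps × 5460 s = 112,454 Mb = 14,057 MB.
Capacity: 1000 GB = 8,000,000 Mb; 71.14 items → 71 complete.

71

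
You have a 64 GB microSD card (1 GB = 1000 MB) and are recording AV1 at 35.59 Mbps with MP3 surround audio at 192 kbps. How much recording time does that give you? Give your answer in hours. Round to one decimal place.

Audio: 192 kbps = 0.192 Mbps.
Total bitrate: 35.59 + 0.192 = 35.782 Mbps.
Capacity: 64 GB = 512,000 Mb.
Recording time: 512,000 / 35.782 = 14,309 s ≈ 3.97 hours.

4.0 hours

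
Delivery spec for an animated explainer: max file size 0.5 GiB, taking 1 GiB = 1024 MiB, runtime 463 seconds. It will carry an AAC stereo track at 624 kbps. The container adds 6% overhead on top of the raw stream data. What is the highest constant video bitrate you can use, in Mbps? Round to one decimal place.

Budget: 0.5 GiB = 4295.0 Mb.
Stream payload after overhead: 4295.0 / 1.06 = 4051.9 Mb.
Total bitrate budget: 4051.9 Mb / 463 s = 8.751 Mbps.
Audio: 624 kbps = 0.624 Mbps.
Video: 8.751 − 0.624 = 8.127 Mbps.

8.1 Mbps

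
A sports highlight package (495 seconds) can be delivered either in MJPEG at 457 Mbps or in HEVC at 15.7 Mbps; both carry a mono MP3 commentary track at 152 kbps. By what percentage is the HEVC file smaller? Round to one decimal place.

Audio: 152 kbps = 0.152 Mbps.
MJPEG: 457.152 Mbps × 495 s = 226290.2 Mb = 28.286 GB.
HEVC: 15.852 Mbps × 495 s = 7846.7 Mb = 0.981 GB.
Reduction: (1 − 0.981/28.286) × 100 = 96.53%.

96.5%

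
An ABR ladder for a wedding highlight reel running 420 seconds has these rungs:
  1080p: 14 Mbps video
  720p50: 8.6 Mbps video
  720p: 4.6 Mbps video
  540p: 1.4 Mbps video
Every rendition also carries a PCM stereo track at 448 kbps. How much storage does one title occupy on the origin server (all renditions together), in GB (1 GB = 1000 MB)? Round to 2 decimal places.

1.60 GB

Audio: 448 kbps = 0.448 Mbps.
Sum of rendition bitrates: (14+0.448) + (8.6+0.448) + (4.6+0.448) + (1.4+0.448) = 30.392 Mbps.
× 420 s = 12,765 Mb = 1,596 MB = 1.596 GB.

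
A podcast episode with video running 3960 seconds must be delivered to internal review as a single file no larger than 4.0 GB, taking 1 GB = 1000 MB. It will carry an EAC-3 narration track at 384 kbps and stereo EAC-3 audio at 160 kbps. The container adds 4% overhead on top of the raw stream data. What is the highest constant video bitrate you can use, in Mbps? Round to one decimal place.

Budget: 4.0 GB = 32000.0 Mb.
Stream payload after overhead: 32000.0 / 1.04 = 30769.2 Mb.
Total bitrate budget: 30769.2 Mb / 3960 s = 7.770 Mbps.
Audio total: 384 + 160 = 544 kbps = 0.544 Mbps.
Video: 7.770 − 0.544 = 7.226 Mbps.

7.2 Mbps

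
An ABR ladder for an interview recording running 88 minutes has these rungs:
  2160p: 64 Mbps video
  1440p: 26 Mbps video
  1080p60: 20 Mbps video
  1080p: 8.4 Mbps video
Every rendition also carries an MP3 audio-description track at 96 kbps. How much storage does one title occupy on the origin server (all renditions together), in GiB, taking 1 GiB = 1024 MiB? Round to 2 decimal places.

88 min = 5280 s
Audio: 96 kbps = 0.096 Mbps.
Sum of rendition bitrates: (64+0.096) + (26+0.096) + (20+0.096) + (8.4+0.096) = 118.784 Mbps.
× 5280 s = 627,180 Mb = 78,397 MB = 73.01 GiB.

73.01 GiB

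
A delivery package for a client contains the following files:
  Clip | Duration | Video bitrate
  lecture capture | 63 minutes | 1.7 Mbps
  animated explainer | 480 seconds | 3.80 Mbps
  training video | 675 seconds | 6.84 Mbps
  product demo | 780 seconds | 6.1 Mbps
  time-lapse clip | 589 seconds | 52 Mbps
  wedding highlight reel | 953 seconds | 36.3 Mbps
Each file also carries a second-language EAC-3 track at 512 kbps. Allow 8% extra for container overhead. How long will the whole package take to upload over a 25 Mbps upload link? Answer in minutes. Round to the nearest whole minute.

62 minutes

Audio: 512 kbps = 0.512 Mbps.
lecture capture: 2.212 Mbps × 3780 s × 1.08 = 9030.3 Mb
animated explainer: 4.312 Mbps × 480 s × 1.08 = 2235.3 Mb
training video: 7.352 Mbps × 675 s × 1.08 = 5359.6 Mb
product demo: 6.612 Mbps × 780 s × 1.08 = 5569.9 Mb
time-lapse clip: 52.512 Mbps × 589 s × 1.08 = 33403.9 Mb
wedding highlight reel: 36.812 Mbps × 953 s × 1.08 = 37888.4 Mb
Total: 93487.5 Mb = 11685.9 MB.
At 25 Mbps: 93487.5 / 25 = 3739 s ≈ 62.3 minutes.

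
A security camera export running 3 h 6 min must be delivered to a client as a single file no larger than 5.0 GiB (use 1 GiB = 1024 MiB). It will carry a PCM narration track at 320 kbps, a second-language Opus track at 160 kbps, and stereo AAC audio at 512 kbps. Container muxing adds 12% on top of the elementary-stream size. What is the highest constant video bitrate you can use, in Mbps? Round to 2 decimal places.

Budget: 5.0 GiB = 42949.7 Mb.
Stream payload after overhead: 42949.7 / 1.12 = 38347.9 Mb.
3 h 6 min = 186 min = 11160 s
Total bitrate budget: 38347.9 Mb / 11160 s = 3.436 Mbps.
Audio total: 320 + 160 + 512 = 992 kbps = 0.992 Mbps.
Video: 3.436 − 0.992 = 2.444 Mbps.

2.44 Mbps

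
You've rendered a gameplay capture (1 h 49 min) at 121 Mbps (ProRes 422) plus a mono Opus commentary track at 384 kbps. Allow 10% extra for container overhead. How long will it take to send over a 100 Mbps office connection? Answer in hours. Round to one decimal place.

1 h 49 min = 109 min = 6540 s
Audio: 384 kbps = 0.384 Mbps.
Total bitrate: 121.384 Mbps.
File: 121.384 Mbps × 6540 s = 793851.4 Mb.
With 10% container overhead: ×1.10. → 873236.5 Mb.
At 100 Mbps: 873236.5 / 100 = 8732.4 s ≈ 2.43 hours.

2.4 hours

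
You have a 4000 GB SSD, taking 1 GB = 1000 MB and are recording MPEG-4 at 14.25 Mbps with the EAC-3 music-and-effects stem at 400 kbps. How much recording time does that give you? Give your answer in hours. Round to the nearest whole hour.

Audio: 400 kbps = 0.400 Mbps.
Total bitrate: 14.25 + 0.400 = 14.650 Mbps.
Capacity: 4000 GB = 32,000,000 Mb.
Recording time: 32,000,000 / 14.650 = 2,184,300 s ≈ 607 hours.

607 hours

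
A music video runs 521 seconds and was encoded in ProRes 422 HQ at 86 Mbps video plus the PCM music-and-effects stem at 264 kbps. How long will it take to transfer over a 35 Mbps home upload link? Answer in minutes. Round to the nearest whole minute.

Audio: 264 kbps = 0.264 Mbps.
Total bitrate: 86.264 Mbps.
File: 86.264 Mbps × 521 s = 44943.5 Mb.
At 35 Mbps: 44943.5 / 35 = 1284.1 s ≈ 21.4 minutes.

21 minutes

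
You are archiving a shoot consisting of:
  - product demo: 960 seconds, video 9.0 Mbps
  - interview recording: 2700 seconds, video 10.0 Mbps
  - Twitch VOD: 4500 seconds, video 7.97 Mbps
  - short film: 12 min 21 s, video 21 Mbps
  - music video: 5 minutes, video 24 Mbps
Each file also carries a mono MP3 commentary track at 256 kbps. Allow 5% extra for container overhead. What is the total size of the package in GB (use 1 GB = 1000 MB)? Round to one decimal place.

12.7 GB

Audio: 256 kbps = 0.256 Mbps.
product demo: 9.256 Mbps × 960 s × 1.05 = 9330.0 Mb
interview recording: 10.256 Mbps × 2700 s × 1.05 = 29075.8 Mb
Twitch VOD: 8.226 Mbps × 4500 s × 1.05 = 38867.8 Mb
short film: 21.256 Mbps × 741 s × 1.05 = 16538.2 Mb
music video: 24.256 Mbps × 300 s × 1.05 = 7640.6 Mb
Total: 101452.5 Mb = 12681.6 MB.
= 12.68 GB.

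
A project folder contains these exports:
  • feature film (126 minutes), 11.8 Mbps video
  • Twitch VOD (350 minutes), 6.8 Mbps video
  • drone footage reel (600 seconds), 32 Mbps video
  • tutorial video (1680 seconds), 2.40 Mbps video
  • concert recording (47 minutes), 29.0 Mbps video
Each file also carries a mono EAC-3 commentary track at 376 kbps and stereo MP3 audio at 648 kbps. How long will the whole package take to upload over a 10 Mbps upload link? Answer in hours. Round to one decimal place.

10.3 hours

Audio total: 376 + 648 = 1024 kbps = 1.024 Mbps.
feature film: 12.824 Mbps × 7560 s = 96949.4 Mb
Twitch VOD: 7.824 Mbps × 21000 s = 164304.0 Mb
drone footage reel: 33.024 Mbps × 600 s = 19814.4 Mb
tutorial video: 3.424 Mbps × 1680 s = 5752.3 Mb
concert recording: 30.024 Mbps × 2820 s = 84667.7 Mb
Total: 371487.8 Mb = 46436.0 MB.
At 10 Mbps: 371487.8 / 10 = 37149 s ≈ 10.3 hours.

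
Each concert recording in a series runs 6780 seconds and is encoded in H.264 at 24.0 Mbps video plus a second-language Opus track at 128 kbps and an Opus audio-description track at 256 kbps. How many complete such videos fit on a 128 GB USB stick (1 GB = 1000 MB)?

Audio total: 128 + 256 = 384 kbps = 0.384 Mbps.
Total bitrate: 24.384 Mbps.
Per item: 24.384 Mbps × 6780 s = 165,324 Mb = 20,665 MB.
Capacity: 128 GB = 1,024,000 Mb; 6.19 items → 6 complete.

6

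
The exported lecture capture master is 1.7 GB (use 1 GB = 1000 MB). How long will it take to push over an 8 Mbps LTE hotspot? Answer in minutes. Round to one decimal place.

28.3 minutes

File: 1.7 GB = 13600.0 Mb.
At 8 Mbps: 13600.0 / 8 = 1700.0 s ≈ 28.3 minutes.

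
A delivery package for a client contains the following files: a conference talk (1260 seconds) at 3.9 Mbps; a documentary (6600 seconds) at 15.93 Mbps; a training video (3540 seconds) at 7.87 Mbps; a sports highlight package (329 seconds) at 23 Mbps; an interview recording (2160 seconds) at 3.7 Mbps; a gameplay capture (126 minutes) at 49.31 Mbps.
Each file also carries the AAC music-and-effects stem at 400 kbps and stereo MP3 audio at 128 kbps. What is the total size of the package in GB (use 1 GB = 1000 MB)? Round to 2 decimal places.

67.20 GB

Audio total: 400 + 128 = 528 kbps = 0.528 Mbps.
conference talk: 4.428 Mbps × 1260 s = 5579.3 Mb
documentary: 16.458 Mbps × 6600 s = 108622.8 Mb
training video: 8.398 Mbps × 3540 s = 29728.9 Mb
sports highlight package: 23.528 Mbps × 329 s = 7740.7 Mb
interview recording: 4.228 Mbps × 2160 s = 9132.5 Mb
gameplay capture: 49.838 Mbps × 7560 s = 376775.3 Mb
Total: 537579.5 Mb = 67197.4 MB.
= 67.20 GB.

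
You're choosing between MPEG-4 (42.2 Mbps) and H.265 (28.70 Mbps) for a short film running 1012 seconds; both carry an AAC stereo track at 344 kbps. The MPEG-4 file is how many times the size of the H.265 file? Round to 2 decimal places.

Audio: 344 kbps = 0.344 Mbps.
MPEG-4: 42.544 Mbps × 1012 s = 43054.5 Mb = 5.012 GiB.
H.265: 29.044 Mbps × 1012 s = 29392.5 Mb = 3.422 GiB.
Ratio: 5.012 / 3.422 = 1.465.

1.46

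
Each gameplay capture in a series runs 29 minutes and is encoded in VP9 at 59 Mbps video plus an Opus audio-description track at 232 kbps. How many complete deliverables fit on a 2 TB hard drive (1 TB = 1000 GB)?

29 min = 1740 s
Audio: 232 kbps = 0.232 Mbps.
Total bitrate: 59.232 Mbps.
Per item: 59.232 Mbps × 1740 s = 103,064 Mb = 12,883 MB.
Capacity: 2 TB = 16,000,000 Mb; 155.24 items → 155 complete.

155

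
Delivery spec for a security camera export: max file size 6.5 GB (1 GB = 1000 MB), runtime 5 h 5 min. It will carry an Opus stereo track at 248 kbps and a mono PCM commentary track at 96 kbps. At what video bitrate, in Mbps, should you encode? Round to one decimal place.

Budget: 6.5 GB = 52000.0 Mb.
5 h 5 min = 305 min = 18300 s
Total bitrate budget: 52000.0 Mb / 18300 s = 2.842 Mbps.
Audio total: 248 + 96 = 344 kbps = 0.344 Mbps.
Video: 2.842 − 0.344 = 2.498 Mbps.

2.5 Mbps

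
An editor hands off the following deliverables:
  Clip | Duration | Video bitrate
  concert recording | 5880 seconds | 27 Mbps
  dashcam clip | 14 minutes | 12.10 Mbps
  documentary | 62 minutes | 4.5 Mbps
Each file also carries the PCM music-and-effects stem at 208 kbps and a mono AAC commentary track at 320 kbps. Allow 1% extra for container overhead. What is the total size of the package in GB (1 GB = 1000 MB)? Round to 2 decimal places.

Audio total: 208 + 320 = 528 kbps = 0.528 Mbps.
concert recording: 27.528 Mbps × 5880 s × 1.01 = 163483.3 Mb
dashcam clip: 12.628 Mbps × 840 s × 1.01 = 10713.6 Mb
documentary: 5.028 Mbps × 3720 s × 1.01 = 18891.2 Mb
Total: 193088.1 Mb = 24136.0 MB.
= 24.14 GB.

24.14 GB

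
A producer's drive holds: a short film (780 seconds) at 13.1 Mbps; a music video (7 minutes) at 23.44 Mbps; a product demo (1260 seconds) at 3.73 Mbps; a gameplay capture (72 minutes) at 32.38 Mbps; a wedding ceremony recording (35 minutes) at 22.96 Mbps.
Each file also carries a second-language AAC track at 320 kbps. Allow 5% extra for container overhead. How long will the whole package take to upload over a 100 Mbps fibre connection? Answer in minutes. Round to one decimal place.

37.7 minutes

Audio: 320 kbps = 0.320 Mbps.
short film: 13.420 Mbps × 780 s × 1.05 = 10991.0 Mb
music video: 23.760 Mbps × 420 s × 1.05 = 10478.2 Mb
product demo: 4.050 Mbps × 1260 s × 1.05 = 5358.1 Mb
gameplay capture: 32.700 Mbps × 4320 s × 1.05 = 148327.2 Mb
wedding ceremony recording: 23.280 Mbps × 2100 s × 1.05 = 51332.4 Mb
Total: 226486.9 Mb = 28310.9 MB.
At 100 Mbps: 226486.9 / 100 = 2265 s ≈ 37.7 minutes.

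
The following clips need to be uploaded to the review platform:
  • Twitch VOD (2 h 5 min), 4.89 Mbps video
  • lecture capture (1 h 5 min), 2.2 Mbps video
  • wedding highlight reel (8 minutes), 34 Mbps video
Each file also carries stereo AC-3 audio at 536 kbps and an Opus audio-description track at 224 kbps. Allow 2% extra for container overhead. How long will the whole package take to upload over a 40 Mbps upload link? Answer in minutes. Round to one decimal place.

Audio total: 536 + 224 = 760 kbps = 0.760 Mbps.
Twitch VOD: 5.650 Mbps × 7500 s × 1.02 = 43222.5 Mb
lecture capture: 2.960 Mbps × 3900 s × 1.02 = 11774.9 Mb
wedding highlight reel: 34.760 Mbps × 480 s × 1.02 = 17018.5 Mb
Total: 72015.9 Mb = 9002.0 MB.
At 40 Mbps: 72015.9 / 40 = 1800 s ≈ 30 minutes.

30.0 minutes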